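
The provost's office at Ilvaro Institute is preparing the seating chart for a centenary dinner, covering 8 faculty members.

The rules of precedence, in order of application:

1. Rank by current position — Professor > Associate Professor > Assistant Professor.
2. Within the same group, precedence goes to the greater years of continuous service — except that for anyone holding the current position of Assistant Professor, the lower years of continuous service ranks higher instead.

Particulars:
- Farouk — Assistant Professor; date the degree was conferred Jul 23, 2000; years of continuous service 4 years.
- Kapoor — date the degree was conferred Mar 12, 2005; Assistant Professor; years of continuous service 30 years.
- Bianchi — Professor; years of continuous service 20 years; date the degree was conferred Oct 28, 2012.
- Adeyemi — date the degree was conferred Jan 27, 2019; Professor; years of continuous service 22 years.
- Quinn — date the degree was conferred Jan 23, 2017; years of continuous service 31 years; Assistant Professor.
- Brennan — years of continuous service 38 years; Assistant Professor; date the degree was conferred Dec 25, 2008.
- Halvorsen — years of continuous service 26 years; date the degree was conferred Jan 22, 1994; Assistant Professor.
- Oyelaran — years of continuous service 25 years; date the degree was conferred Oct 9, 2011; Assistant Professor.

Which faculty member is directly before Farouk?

Bianchi

By current position: Adeyemi and Bianchi (Professor); then Farouk, Oyelaran, Halvorsen, Kapoor, Quinn and Brennan (Assistant Professor).
Among Adeyemi and Bianchi, by years of continuous service (higher first): Adeyemi (22 years) before Bianchi (20 years).
Among Farouk, Oyelaran, Halvorsen, Kapoor, Quinn and Brennan, by years of continuous service (lower first) (reversed rule for this group): Farouk (4 years) before Oyelaran (25 years) before Halvorsen (26 years) before Kapoor (30 years) before Quinn (31 years) before Brennan (38 years).
Order: Adeyemi, Bianchi, Farouk, Oyelaran, Halvorsen, Kapoor, Quinn, Brennan.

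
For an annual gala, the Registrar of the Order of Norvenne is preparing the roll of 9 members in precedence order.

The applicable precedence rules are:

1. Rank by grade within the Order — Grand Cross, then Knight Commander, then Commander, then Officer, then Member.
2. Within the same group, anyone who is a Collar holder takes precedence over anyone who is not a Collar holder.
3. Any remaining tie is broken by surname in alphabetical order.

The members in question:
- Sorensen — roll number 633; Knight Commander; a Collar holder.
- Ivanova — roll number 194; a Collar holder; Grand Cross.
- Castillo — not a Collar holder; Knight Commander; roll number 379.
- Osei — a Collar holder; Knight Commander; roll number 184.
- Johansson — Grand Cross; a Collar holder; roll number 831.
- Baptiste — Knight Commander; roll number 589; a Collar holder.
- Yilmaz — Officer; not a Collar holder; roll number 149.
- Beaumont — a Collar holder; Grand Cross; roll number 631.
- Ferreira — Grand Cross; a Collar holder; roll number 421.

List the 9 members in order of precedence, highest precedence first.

Beaumont, Ferreira, Ivanova, Johansson, Baptiste, Osei, Sorensen, Castillo, Yilmaz

By grade within the Order: Beaumont, Ferreira, Ivanova and Johansson (Grand Cross); then Baptiste, Osei, Sorensen and Castillo (Knight Commander); then Yilmaz (Officer).
Beaumont, Ferreira, Ivanova and Johansson are each a Collar holder, so the next rule applies.
Among Beaumont, Ferreira, Ivanova and Johansson, alphabetically by surname: Beaumont before Ferreira before Ivanova before Johansson.
Among Baptiste, Osei, Sorensen and Castillo, a Collar holder before not a Collar holder: Baptiste, Osei and Sorensen (a Collar holder) before Castillo (not a Collar holder).
Among Baptiste, Osei and Sorensen, alphabetically by surname: Baptiste before Osei before Sorensen.
Full order: Beaumont, Ferreira, Ivanova, Johansson, Baptiste, Osei, Sorensen, Castillo, Yilmaz.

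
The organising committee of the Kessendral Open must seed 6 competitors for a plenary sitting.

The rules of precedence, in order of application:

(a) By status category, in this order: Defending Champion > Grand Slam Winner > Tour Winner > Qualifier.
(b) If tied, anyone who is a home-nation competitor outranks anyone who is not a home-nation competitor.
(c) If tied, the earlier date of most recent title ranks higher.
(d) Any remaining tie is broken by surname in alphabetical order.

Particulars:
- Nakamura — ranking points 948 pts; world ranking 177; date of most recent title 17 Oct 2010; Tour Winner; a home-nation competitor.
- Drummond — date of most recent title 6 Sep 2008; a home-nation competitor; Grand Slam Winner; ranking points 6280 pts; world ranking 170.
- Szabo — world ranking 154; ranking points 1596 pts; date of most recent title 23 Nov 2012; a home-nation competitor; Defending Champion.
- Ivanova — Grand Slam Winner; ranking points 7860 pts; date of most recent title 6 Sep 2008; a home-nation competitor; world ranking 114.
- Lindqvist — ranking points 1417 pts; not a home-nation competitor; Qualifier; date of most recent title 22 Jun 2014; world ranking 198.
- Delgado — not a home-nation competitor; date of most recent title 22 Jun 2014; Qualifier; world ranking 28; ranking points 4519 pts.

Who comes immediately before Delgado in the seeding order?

By status category: Szabo (Defending Champion); then Drummond and Ivanova (Grand Slam Winner); then Nakamura (Tour Winner); then Delgado and Lindqvist (Qualifier).
Drummond and Ivanova are each a home-nation competitor, so the next rule applies.
Drummond and Ivanova both have date of most recent title 6 Sep 2008, so the next rule applies.
Among Drummond and Ivanova, alphabetically by surname: Drummond before Ivanova.
Delgado and Lindqvist are each not a home-nation competitor, so the next rule applies.
Delgado and Lindqvist both have date of most recent title 22 Jun 2014, so the next rule applies.
Among Delgado and Lindqvist, alphabetically by surname: Delgado before Lindqvist.
Order: Szabo, Drummond, Ivanova, Nakamura, Delgado, Lindqvist.

Nakamura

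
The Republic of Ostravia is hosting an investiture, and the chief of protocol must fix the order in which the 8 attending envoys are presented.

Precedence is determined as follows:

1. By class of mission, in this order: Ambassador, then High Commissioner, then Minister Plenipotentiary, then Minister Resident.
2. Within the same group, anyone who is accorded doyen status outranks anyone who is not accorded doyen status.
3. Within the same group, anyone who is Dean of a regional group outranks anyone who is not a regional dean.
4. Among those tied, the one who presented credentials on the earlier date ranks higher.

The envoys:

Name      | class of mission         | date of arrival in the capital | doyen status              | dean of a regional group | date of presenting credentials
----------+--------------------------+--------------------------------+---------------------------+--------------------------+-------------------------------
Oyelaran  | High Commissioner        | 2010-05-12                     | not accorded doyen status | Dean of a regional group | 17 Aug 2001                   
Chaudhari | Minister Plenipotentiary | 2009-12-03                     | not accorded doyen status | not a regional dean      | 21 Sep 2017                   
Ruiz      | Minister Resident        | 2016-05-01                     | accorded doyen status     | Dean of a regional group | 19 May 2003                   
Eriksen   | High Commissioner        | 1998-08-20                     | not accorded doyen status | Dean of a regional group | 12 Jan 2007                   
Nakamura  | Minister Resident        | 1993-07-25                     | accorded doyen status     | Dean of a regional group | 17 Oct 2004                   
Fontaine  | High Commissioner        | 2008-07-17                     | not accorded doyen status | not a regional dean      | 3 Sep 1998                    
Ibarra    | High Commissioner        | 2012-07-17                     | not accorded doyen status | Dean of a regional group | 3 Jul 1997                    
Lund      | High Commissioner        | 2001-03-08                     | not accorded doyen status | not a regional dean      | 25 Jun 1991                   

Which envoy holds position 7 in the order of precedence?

Ruiz

By class of mission: Ibarra, Oyelaran, Eriksen, Lund and Fontaine (High Commissioner); then Chaudhari (Minister Plenipotentiary); then Ruiz and Nakamura (Minister Resident).
Ibarra, Oyelaran, Eriksen, Lund and Fontaine are each not accorded doyen status, so the next rule applies.
Among Ibarra, Oyelaran, Eriksen, Lund and Fontaine, Dean of a regional group before not a regional dean: Ibarra, Oyelaran and Eriksen (Dean of a regional group) before Lund and Fontaine (not a regional dean).
Among Ibarra, Oyelaran and Eriksen, by date of presenting credentials (earlier first): Ibarra (3 Jul 1997) before Oyelaran (17 Aug 2001) before Eriksen (12 Jan 2007).
Among Lund and Fontaine, by date of presenting credentials (earlier first): Lund (25 Jun 1991) before Fontaine (3 Sep 1998).
Ruiz and Nakamura are each accorded doyen status, so the next rule applies.
Ruiz and Nakamura are each Dean of a regional group, so the next rule applies.
Among Ruiz and Nakamura, by date of presenting credentials (earlier first): Ruiz (19 May 2003) before Nakamura (17 Oct 2004).
Order: Ibarra, Oyelaran, Eriksen, Lund, Fontaine, Chaudhari, Ruiz, Nakamura.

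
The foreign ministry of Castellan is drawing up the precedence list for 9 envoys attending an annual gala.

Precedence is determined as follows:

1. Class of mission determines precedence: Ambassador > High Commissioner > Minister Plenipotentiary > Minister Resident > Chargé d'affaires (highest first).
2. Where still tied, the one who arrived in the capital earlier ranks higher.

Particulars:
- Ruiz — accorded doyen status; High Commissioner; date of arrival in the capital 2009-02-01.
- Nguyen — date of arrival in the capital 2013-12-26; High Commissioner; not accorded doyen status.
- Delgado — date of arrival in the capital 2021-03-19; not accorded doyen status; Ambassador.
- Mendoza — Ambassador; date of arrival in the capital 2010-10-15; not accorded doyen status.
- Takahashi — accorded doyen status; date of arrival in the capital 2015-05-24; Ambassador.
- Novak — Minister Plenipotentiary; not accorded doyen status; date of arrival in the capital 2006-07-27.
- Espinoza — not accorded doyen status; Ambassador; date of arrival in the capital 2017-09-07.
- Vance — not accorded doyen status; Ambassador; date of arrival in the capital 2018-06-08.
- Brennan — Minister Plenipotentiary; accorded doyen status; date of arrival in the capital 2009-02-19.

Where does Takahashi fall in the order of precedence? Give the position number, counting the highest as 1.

By class of mission: Mendoza, Takahashi, Espinoza, Vance and Delgado (Ambassador); then Ruiz and Nguyen (High Commissioner); then Novak and Brennan (Minister Plenipotentiary).
Among Mendoza, Takahashi, Espinoza, Vance and Delgado, by date of arrival in the capital (earlier first): Mendoza (2010-10-15) before Takahashi (2015-05-24) before Espinoza (2017-09-07) before Vance (2018-06-08) before Delgado (2021-03-19).
Among Ruiz and Nguyen, by date of arrival in the capital (earlier first): Ruiz (2009-02-01) before Nguyen (2013-12-26).
Among Novak and Brennan, by date of arrival in the capital (earlier first): Novak (2006-07-27) before Brennan (2009-02-19).
Order: Mendoza, Takahashi, Espinoza, Vance, Delgado, Ruiz, Nguyen, Novak, Brennan. So position 2.

2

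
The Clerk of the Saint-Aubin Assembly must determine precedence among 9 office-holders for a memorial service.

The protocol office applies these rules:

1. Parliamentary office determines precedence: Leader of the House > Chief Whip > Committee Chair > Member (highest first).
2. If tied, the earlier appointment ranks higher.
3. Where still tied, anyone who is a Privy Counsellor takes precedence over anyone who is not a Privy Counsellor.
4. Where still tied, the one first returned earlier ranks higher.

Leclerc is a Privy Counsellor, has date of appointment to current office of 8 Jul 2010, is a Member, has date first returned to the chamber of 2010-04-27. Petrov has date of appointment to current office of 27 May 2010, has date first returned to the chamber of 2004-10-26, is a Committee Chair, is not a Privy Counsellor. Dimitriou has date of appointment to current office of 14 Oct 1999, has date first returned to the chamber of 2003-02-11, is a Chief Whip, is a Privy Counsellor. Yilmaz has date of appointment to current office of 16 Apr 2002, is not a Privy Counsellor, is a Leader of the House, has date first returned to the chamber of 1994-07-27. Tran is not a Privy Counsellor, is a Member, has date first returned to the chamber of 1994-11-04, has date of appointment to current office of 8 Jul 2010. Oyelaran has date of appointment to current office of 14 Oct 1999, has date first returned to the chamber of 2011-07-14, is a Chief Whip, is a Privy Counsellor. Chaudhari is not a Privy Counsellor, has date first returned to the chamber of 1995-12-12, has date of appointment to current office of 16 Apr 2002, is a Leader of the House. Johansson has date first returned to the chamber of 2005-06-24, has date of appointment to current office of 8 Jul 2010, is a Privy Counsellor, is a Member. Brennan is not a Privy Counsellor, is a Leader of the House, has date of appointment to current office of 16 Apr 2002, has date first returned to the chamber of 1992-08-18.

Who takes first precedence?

By parliamentary office: Brennan, Yilmaz and Chaudhari (Leader of the House); then Dimitriou and Oyelaran (Chief Whip); then Petrov (Committee Chair); then Johansson, Leclerc and Tran (Member).
Brennan, Yilmaz and Chaudhari all have date of appointment to current office 16 Apr 2002, so the next rule applies.
Brennan, Yilmaz and Chaudhari are each not a Privy Counsellor, so the next rule applies.
Among Brennan, Yilmaz and Chaudhari, by date first returned to the chamber (earlier first): Brennan (1992-08-18) before Yilmaz (1994-07-27) before Chaudhari (1995-12-12).
Dimitriou and Oyelaran both have date of appointment to current office 14 Oct 1999, so the next rule applies.
Dimitriou and Oyelaran are each a Privy Counsellor, so the next rule applies.
Among Dimitriou and Oyelaran, by date first returned to the chamber (earlier first): Dimitriou (2003-02-11) before Oyelaran (2011-07-14).
Johansson, Leclerc and Tran all have date of appointment to current office 8 Jul 2010, so the next rule applies.
Among Johansson, Leclerc and Tran, a Privy Counsellor before not a Privy Counsellor: Johansson and Leclerc (a Privy Counsellor) before Tran (not a Privy Counsellor).
Among Johansson and Leclerc, by date first returned to the chamber (earlier first): Johansson (2005-06-24) before Leclerc (2010-04-27).
Order: Brennan, Yilmaz, Chaudhari, Dimitriou, Oyelaran, Petrov, Johansson, Leclerc, Tran.

Brennan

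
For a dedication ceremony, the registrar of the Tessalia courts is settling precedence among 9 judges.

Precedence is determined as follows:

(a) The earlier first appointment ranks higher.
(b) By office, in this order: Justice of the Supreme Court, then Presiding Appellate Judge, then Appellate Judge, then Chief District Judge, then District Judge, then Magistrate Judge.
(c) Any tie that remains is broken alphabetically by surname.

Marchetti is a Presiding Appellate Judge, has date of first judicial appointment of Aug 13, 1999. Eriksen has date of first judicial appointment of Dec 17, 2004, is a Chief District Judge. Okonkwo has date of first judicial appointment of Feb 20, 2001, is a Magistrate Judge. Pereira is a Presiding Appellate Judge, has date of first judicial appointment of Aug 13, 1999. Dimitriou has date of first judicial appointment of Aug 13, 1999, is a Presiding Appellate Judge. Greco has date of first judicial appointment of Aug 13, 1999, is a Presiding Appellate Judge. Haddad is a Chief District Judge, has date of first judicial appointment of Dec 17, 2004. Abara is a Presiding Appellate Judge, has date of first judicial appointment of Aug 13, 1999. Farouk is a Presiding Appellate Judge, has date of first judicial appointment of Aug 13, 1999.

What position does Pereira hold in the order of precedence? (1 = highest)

6

By date of first judicial appointment (earlier first): Abara, Dimitriou, Farouk, Greco, Marchetti and Pereira (each Aug 13, 1999); then Okonkwo (Feb 20, 2001); then Eriksen and Haddad (both Dec 17, 2004).
Abara, Dimitriou, Farouk, Greco, Marchetti and Pereira are each Presiding Appellate Judge, so the next rule applies.
Among Abara, Dimitriou, Farouk, Greco, Marchetti and Pereira, alphabetically by surname: Abara before Dimitriou before Farouk before Greco before Marchetti before Pereira.
Eriksen and Haddad are each Chief District Judge, so the next rule applies.
Among Eriksen and Haddad, alphabetically by surname: Eriksen before Haddad.
Order: Abara, Dimitriou, Farouk, Greco, Marchetti, Pereira, Okonkwo, Eriksen, Haddad. So position 6.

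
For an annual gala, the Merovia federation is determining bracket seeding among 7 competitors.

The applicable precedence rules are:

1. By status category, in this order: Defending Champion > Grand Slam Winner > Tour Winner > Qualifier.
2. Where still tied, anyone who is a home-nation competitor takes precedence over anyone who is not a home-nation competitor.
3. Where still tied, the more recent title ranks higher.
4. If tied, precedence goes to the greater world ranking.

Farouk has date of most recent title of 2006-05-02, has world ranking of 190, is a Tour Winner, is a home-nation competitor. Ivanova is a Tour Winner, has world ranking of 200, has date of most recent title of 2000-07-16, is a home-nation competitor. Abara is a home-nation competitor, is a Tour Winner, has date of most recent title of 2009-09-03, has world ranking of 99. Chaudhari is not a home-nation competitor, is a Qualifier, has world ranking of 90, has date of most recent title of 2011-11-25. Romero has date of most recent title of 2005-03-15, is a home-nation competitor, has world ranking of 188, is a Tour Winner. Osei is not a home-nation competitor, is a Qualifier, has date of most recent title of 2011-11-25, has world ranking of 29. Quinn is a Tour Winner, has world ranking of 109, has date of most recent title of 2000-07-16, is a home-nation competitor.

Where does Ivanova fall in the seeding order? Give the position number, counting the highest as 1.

4

By status category: Abara, Farouk, Romero, Ivanova and Quinn (Tour Winner); then Chaudhari and Osei (Qualifier).
Abara, Farouk, Romero, Ivanova and Quinn are each a home-nation competitor, so the next rule applies.
Among Abara, Farouk, Romero, Ivanova and Quinn, by date of most recent title (later first): Abara (2009-09-03) before Farouk (2006-05-02) before Romero (2005-03-15) before Ivanova and Quinn (2000-07-16).
Among Ivanova and Quinn, by world ranking (higher first): Ivanova (200) before Quinn (109).
Chaudhari and Osei are each not a home-nation competitor, so the next rule applies.
Chaudhari and Osei both have date of most recent title 2011-11-25, so the next rule applies.
Among Chaudhari and Osei, by world ranking (higher first): Chaudhari (90) before Osei (29).
Order: Abara, Farouk, Romero, Ivanova, Quinn, Chaudhari, Osei. So position 4.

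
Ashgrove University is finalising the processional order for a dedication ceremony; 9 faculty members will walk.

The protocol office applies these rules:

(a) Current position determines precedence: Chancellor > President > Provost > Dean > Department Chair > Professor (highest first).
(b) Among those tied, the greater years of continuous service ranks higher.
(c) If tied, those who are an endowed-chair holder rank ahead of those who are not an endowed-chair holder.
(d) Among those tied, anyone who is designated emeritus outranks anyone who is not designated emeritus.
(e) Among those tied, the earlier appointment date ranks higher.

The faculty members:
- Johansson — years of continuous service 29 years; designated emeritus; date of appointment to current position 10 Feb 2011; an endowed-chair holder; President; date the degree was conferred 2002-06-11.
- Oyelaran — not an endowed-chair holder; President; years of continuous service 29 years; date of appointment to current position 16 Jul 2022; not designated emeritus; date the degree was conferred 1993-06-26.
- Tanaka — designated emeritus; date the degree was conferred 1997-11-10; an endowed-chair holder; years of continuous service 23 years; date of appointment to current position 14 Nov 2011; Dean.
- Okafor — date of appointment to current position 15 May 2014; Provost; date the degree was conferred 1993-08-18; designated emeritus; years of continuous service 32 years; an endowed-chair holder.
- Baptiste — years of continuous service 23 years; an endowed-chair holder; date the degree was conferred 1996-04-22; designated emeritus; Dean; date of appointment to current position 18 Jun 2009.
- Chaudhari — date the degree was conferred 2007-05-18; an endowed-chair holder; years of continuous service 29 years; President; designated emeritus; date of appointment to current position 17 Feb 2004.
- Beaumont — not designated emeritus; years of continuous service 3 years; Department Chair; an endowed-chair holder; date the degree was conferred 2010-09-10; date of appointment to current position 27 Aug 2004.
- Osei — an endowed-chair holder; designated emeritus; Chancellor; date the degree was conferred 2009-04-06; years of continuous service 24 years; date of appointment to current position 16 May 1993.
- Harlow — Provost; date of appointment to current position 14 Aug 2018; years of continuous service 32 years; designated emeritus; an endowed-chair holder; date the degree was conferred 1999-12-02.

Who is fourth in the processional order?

By current position: Osei (Chancellor); then Chaudhari, Johansson and Oyelaran (President); then Okafor and Harlow (Provost); then Baptiste and Tanaka (Dean); then Beaumont (Department Chair).
Chaudhari, Johansson and Oyelaran all have years of continuous service 29 years, so the next rule applies.
Among Chaudhari, Johansson and Oyelaran, an endowed-chair holder before not an endowed-chair holder: Chaudhari and Johansson (an endowed-chair holder) before Oyelaran (not an endowed-chair holder).
Chaudhari and Johansson are each designated emeritus, so the next rule applies.
Among Chaudhari and Johansson, by date of appointment to current position (earlier first): Chaudhari (17 Feb 2004) before Johansson (10 Feb 2011).
Okafor and Harlow both have years of continuous service 32 years, so the next rule applies.
Okafor and Harlow are each an endowed-chair holder, so the next rule applies.
Okafor and Harlow are each designated emeritus, so the next rule applies.
Among Okafor and Harlow, by date of appointment to current position (earlier first): Okafor (15 May 2014) before Harlow (14 Aug 2018).
Baptiste and Tanaka both have years of continuous service 23 years, so the next rule applies.
Baptiste and Tanaka are each an endowed-chair holder, so the next rule applies.
Baptiste and Tanaka are each designated emeritus, so the next rule applies.
Among Baptiste and Tanaka, by date of appointment to current position (earlier first): Baptiste (18 Jun 2009) before Tanaka (14 Nov 2011).
Order: Osei, Chaudhari, Johansson, Oyelaran, Okafor, Harlow, Baptiste, Tanaka, Beaumont.

Oyelaran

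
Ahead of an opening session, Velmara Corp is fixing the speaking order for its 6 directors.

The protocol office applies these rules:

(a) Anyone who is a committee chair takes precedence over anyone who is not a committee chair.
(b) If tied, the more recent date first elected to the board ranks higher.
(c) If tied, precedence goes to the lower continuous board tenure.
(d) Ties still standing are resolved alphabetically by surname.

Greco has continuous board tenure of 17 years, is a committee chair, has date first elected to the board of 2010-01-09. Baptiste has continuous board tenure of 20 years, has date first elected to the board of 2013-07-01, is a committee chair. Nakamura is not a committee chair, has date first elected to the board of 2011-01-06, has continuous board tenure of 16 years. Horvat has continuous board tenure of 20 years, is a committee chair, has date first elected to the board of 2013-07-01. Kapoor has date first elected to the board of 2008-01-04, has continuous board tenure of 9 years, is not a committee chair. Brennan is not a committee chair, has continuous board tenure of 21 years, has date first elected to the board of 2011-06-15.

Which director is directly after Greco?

By the first rule: Baptiste, Horvat and Greco (each a committee chair); then Brennan, Nakamura and Kapoor (each not a committee chair).
Among Baptiste, Horvat and Greco, by date first elected to the board (later first): Baptiste and Horvat (2013-07-01) before Greco (2010-01-09).
Baptiste and Horvat both have continuous board tenure 20 years, so the next rule applies.
Among Baptiste and Horvat, alphabetically by surname: Baptiste before Horvat.
Among Brennan, Nakamura and Kapoor, by date first elected to the board (later first): Brennan (2011-06-15) before Nakamura (2011-01-06) before Kapoor (2008-01-04).
Order: Baptiste, Horvat, Greco, Brennan, Nakamura, Kapoor.

Brennan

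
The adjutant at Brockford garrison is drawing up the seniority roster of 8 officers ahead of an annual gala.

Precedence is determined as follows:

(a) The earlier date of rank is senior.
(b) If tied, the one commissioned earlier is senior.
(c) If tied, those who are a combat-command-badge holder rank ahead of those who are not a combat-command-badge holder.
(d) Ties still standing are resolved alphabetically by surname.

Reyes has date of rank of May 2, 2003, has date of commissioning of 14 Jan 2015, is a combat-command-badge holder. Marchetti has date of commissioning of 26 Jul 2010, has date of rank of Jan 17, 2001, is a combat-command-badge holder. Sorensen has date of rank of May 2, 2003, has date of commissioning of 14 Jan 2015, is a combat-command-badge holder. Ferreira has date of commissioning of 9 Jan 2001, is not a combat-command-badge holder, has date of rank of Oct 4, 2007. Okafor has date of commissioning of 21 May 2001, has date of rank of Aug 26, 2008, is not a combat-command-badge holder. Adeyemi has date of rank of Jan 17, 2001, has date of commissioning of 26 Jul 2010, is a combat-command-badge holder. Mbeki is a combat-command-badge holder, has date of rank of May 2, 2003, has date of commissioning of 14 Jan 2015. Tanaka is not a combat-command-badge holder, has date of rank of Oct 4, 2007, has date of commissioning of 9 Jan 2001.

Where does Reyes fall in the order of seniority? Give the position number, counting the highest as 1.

By date of rank (earlier first): Adeyemi and Marchetti (both Jan 17, 2001); then Mbeki, Reyes and Sorensen (each May 2, 2003); then Ferreira and Tanaka (both Oct 4, 2007); then Okafor (Aug 26, 2008).
Adeyemi and Marchetti both have date of commissioning 26 Jul 2010, so the next rule applies.
Adeyemi and Marchetti are each a combat-command-badge holder, so the next rule applies.
Among Adeyemi and Marchetti, alphabetically by surname: Adeyemi before Marchetti.
Mbeki, Reyes and Sorensen all have date of commissioning 14 Jan 2015, so the next rule applies.
Mbeki, Reyes and Sorensen are each a combat-command-badge holder, so the next rule applies.
Among Mbeki, Reyes and Sorensen, alphabetically by surname: Mbeki before Reyes before Sorensen.
Ferreira and Tanaka both have date of commissioning 9 Jan 2001, so the next rule applies.
Ferreira and Tanaka are each not a combat-command-badge holder, so the next rule applies.
Among Ferreira and Tanaka, alphabetically by surname: Ferreira before Tanaka.
Order: Adeyemi, Marchetti, Mbeki, Reyes, Sorensen, Ferreira, Tanaka, Okafor. So position 4.

4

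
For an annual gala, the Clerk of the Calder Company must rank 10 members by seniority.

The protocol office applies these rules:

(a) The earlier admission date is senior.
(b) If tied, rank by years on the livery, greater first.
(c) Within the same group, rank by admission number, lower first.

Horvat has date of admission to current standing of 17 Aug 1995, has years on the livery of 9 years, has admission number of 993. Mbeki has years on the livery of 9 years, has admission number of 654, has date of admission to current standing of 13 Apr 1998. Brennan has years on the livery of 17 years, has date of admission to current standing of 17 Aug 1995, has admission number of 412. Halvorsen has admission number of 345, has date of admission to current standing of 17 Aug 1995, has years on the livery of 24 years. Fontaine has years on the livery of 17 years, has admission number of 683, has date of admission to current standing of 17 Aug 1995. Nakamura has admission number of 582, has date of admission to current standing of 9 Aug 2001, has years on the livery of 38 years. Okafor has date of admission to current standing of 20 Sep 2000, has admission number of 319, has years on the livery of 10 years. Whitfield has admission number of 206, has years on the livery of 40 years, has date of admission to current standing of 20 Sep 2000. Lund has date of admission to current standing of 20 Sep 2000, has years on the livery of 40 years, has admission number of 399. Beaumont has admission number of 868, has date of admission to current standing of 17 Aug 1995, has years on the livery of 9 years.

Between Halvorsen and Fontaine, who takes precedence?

Halvorsen

By date of admission to current standing (earlier first): Halvorsen, Brennan, Fontaine, Beaumont and Horvat (each 17 Aug 1995); then Mbeki (13 Apr 1998); then Whitfield, Lund and Okafor (each 20 Sep 2000); then Nakamura (9 Aug 2001).
Among Halvorsen, Brennan, Fontaine, Beaumont and Horvat, by years on the livery (higher first): Halvorsen (24 years) before Brennan and Fontaine (17 years) before Beaumont and Horvat (9 years).
Among Brennan and Fontaine, by admission number (lower first): Brennan (412) before Fontaine (683).
Among Beaumont and Horvat, by admission number (lower first): Beaumont (868) before Horvat (993).
Among Whitfield, Lund and Okafor, by years on the livery (higher first): Whitfield and Lund (40 years) before Okafor (10 years).
Among Whitfield and Lund, by admission number (lower first): Whitfield (206) before Lund (399).
So Halvorsen takes precedence.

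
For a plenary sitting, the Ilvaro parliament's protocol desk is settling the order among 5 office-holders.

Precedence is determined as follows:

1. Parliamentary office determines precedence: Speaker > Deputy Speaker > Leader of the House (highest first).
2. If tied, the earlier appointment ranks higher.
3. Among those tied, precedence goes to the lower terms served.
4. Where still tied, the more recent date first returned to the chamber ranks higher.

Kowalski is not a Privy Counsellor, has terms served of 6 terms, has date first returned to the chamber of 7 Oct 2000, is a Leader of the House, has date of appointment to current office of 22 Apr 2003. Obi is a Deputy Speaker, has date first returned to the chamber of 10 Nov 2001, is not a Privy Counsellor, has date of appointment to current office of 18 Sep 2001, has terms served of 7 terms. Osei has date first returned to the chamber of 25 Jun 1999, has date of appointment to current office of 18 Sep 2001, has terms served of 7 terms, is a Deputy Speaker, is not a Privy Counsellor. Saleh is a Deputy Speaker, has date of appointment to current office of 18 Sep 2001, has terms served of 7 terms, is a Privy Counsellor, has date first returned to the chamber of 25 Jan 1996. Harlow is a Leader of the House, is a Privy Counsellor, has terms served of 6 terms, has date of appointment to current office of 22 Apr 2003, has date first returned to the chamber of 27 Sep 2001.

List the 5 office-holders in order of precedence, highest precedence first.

Obi, Osei, Saleh, Harlow, Kowalski

By parliamentary office: Obi, Osei and Saleh (Deputy Speaker); then Harlow and Kowalski (Leader of the House).
Obi, Osei and Saleh all have date of appointment to current office 18 Sep 2001, so the next rule applies.
Obi, Osei and Saleh all have terms served 7 terms, so the next rule applies.
Among Obi, Osei and Saleh, by date first returned to the chamber (later first): Obi (10 Nov 2001) before Osei (25 Jun 1999) before Saleh (25 Jan 1996).
Harlow and Kowalski both have date of appointment to current office 22 Apr 2003, so the next rule applies.
Harlow and Kowalski both have terms served 6 terms, so the next rule applies.
Among Harlow and Kowalski, by date first returned to the chamber (later first): Harlow (27 Sep 2001) before Kowalski (7 Oct 2000).
Full order: Obi, Osei, Saleh, Harlow, Kowalski.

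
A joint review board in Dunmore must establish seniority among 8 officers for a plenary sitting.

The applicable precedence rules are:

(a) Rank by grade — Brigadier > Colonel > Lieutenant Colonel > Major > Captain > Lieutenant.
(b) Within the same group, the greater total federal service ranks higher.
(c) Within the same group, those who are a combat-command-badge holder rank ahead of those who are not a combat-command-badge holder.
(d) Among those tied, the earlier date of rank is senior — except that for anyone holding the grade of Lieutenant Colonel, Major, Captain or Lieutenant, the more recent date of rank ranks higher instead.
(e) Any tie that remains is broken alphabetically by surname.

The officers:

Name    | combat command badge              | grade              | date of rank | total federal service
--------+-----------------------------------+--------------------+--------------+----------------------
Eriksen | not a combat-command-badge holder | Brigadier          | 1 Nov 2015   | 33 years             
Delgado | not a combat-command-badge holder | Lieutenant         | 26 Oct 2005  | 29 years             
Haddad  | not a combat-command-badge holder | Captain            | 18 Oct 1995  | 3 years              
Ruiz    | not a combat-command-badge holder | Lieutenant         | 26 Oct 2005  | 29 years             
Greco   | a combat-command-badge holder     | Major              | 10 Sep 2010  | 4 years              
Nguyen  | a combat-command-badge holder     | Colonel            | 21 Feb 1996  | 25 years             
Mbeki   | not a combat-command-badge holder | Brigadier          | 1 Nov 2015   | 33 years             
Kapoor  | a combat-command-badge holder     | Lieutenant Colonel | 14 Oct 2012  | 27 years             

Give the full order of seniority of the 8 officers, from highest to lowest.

By grade: Eriksen and Mbeki (Brigadier); then Nguyen (Colonel); then Kapoor (Lieutenant Colonel); then Greco (Major); then Haddad (Captain); then Delgado and Ruiz (Lieutenant).
Eriksen and Mbeki both have total federal service 33 years, so the next rule applies.
Eriksen and Mbeki are each not a combat-command-badge holder, so the next rule applies.
Eriksen and Mbeki both have date of rank 1 Nov 2015, so the next rule applies.
Among Eriksen and Mbeki, alphabetically by surname: Eriksen before Mbeki.
Delgado and Ruiz both have total federal service 29 years, so the next rule applies.
Delgado and Ruiz are each not a combat-command-badge holder, so the next rule applies.
Delgado and Ruiz both have date of rank 26 Oct 2005, so the next rule applies.
Among Delgado and Ruiz, alphabetically by surname: Delgado before Ruiz.
Full order: Eriksen, Mbeki, Nguyen, Kapoor, Greco, Haddad, Delgado, Ruiz.

Eriksen, Mbeki, Nguyen, Kapoor, Greco, Haddad, Delgado, Ruiz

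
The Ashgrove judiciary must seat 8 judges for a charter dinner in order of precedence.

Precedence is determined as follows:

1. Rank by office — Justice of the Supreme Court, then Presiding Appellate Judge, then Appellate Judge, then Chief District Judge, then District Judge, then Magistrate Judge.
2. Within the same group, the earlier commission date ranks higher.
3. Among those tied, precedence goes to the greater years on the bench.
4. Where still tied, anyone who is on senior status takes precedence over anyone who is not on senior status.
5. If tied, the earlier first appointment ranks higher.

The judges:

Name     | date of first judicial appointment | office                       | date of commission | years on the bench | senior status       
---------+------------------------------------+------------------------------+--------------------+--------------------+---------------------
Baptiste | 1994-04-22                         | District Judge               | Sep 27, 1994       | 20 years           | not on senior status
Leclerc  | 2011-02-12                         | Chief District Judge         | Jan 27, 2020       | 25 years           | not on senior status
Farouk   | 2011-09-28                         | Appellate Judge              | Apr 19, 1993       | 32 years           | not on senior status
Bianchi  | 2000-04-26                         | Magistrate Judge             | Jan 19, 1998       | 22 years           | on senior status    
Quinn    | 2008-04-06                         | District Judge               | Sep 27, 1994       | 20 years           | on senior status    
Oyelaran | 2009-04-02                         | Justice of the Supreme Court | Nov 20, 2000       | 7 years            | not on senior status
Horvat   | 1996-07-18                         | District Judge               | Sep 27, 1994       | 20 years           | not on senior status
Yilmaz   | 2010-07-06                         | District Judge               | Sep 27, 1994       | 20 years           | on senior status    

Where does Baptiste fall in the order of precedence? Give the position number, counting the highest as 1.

6

By office: Oyelaran (Justice of the Supreme Court); then Farouk (Appellate Judge); then Leclerc (Chief District Judge); then Quinn, Yilmaz, Baptiste and Horvat (District Judge); then Bianchi (Magistrate Judge).
Quinn, Yilmaz, Baptiste and Horvat all have date of commission Sep 27, 1994, so the next rule applies.
Quinn, Yilmaz, Baptiste and Horvat all have years on the bench 20 years, so the next rule applies.
Among Quinn, Yilmaz, Baptiste and Horvat, on senior status before not on senior status: Quinn and Yilmaz (on senior status) before Baptiste and Horvat (not on senior status).
Among Quinn and Yilmaz, by date of first judicial appointment (earlier first): Quinn (2008-04-06) before Yilmaz (2010-07-06).
Among Baptiste and Horvat, by date of first judicial appointment (earlier first): Baptiste (1994-04-22) before Horvat (1996-07-18).
Order: Oyelaran, Farouk, Leclerc, Quinn, Yilmaz, Baptiste, Horvat, Bianchi. So position 6.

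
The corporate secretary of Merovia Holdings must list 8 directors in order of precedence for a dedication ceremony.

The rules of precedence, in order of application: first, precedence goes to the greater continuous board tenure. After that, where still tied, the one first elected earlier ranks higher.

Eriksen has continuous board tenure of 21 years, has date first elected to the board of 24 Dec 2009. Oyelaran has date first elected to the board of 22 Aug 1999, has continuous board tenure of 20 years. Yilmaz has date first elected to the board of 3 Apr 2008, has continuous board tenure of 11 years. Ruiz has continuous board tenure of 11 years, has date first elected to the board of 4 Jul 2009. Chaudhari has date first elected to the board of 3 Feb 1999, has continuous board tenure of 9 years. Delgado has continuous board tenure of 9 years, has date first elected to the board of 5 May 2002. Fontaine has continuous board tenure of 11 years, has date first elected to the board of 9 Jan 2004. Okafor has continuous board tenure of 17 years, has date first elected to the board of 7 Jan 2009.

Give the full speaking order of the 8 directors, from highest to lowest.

By continuous board tenure (higher first): Eriksen (21 years); then Oyelaran (20 years); then Okafor (17 years); then Fontaine, Yilmaz and Ruiz (each 11 years); then Chaudhari and Delgado (both 9 years).
Among Fontaine, Yilmaz and Ruiz, by date first elected to the board (earlier first): Fontaine (9 Jan 2004) before Yilmaz (3 Apr 2008) before Ruiz (4 Jul 2009).
Among Chaudhari and Delgado, by date first elected to the board (earlier first): Chaudhari (3 Feb 1999) before Delgado (5 May 2002).
Full order: Eriksen, Oyelaran, Okafor, Fontaine, Yilmaz, Ruiz, Chaudhari, Delgado.

Eriksen, Oyelaran, Okafor, Fontaine, Yilmaz, Ruiz, Chaudhari, Delgado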